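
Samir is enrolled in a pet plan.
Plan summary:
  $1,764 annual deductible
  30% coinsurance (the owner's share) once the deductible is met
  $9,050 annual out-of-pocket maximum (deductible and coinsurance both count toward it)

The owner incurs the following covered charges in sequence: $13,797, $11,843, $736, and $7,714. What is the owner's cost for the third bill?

$123.20

#1 ($13,797): $1,764 finishes the deductible; $12,033 goes to coinsurance; 30% of $12,033 = $3,609.90. Cost to owner: $5,373.90. OOP to date $5,373.90.
#2 ($11,843): deductible met; 30% of $11,843 = $3,552.90. Owner owes $3,552.90 (running OOP $8,926.80).
#3 ($736): 30% coinsurance on $736 = $220.80. OOP would hit $9,147.60 > $9,050, so the cap limits the owner to $9,050 − $8,926.80 = $123.20.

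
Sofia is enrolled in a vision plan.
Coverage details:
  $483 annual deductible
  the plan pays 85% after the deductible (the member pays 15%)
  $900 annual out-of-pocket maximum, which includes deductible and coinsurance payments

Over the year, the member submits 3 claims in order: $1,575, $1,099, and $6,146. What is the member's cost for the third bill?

$88.35

#1 ($1,575): $483 finishes the deductible; $1,092 goes to coinsurance; coinsurance $1,092 × 15% = $163.80. Member pays $646.80; OOP now $646.80.
#2 ($1,099): deductible already satisfied, so member's share is 15% × $1,099 = $164.85. Member pays $164.85; OOP now $811.65.
#3 ($6,146): deductible met; 15% of $6,146 = $921.90. OOP would hit $1,733.55 > $900, so the cap limits the member to $900 − $811.65 = $88.35.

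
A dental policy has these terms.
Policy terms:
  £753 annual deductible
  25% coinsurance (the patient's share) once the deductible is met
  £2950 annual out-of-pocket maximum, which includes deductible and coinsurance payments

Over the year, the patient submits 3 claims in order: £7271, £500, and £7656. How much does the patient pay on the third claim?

£442.50

Claim 1 — £7271: deductible takes £753, £6518 remains; 25% of £6518 = £1629.50. Cost to patient: £2382.50. OOP to date £2382.50.
Claim 2 — £500: 25% coinsurance on £500 = £125. Cost to patient: £125. OOP to date £2507.50.
Claim 3 — £7656: 25% coinsurance on £7656 = £1914. That would push OOP to £4421.50, over the £2950 cap, so patient pays £2950 − £2507.50 = £442.50.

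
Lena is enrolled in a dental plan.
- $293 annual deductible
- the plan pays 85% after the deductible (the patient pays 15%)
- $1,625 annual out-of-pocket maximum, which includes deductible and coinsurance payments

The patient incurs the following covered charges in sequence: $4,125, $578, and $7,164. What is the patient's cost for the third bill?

Claim 1 ($4,125): deductible takes $293, $3,832 remains; coinsurance $3,832 × 15% = $574.80. Patient pays $867.80; OOP now $867.80.
Claim 2 ($578): deductible already satisfied, so patient's share is 15% × $578 = $86.70. Cost to patient: $86.70. OOP to date $954.50.
Claim 3 ($7,164): deductible already satisfied, so patient's share is 15% × $7,164 = $1,074.60. Adding that to $954.50 gives $2,029.10, past the $1,625 cap; patient pays only $1,625 − $954.50 = $670.50.

$670.50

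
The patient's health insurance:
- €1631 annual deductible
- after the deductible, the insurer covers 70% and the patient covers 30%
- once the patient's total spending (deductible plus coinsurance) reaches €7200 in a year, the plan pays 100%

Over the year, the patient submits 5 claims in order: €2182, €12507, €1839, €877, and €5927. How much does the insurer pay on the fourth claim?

€613.90

Bill 1, €2182: deductible takes €1631, €551 remains; 30% of €551 = €165.30. Cost to patient: €1796.30. OOP to date €1796.30. Insurer: €2182 − €1796.30 = €385.70.
Bill 2, €12507: 30% coinsurance on €12507 = €3752.10. Patient pays €3752.10; OOP now €5548.40. Insurer: €12507 − €3752.10 = €8754.90.
Bill 3, €1839: deductible met; 30% of €1839 = €551.70. Cost to patient: €551.70. OOP to date €6100.10. Plan pays €1839 − €551.70 = €1287.30.
Bill 4, €877: deductible already satisfied, so patient's share is 30% × €877 = €263.10. Patient owes €263.10 (running OOP €6363.20). Insurer: €877 − €263.10 = €613.90.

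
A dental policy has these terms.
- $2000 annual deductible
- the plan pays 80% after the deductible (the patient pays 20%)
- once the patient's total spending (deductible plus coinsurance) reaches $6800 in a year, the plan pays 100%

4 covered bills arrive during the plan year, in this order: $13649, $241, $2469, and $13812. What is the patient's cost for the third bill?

Claim 1 ($13649): deductible takes $2000, $11649 remains; 20% of $11649 = $2329.80. Patient owes $4329.80 (running OOP $4329.80).
Claim 2 ($241): deductible met; 20% of $241 = $48.20. Patient owes $48.20 (running OOP $4378).
Claim 3 ($2469): deductible met; 20% of $2469 = $493.80. Patient owes $493.80 (running OOP $4871.80).

$493.80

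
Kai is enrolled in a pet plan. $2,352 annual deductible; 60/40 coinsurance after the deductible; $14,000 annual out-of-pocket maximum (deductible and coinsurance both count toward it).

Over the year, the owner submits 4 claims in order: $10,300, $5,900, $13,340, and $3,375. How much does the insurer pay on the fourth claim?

$2,602.20

Claim 1 ($10,300): $2,352 finishes the deductible; $7,948 goes to coinsurance; 40% of $7,948 = $3,179.20. Owner owes $5,531.20 (running OOP $5,531.20). Insurer: $10,300 − $5,531.20 = $4,768.80.
Claim 2 ($5,900): 40% coinsurance on $5,900 = $2,360. Cost to owner: $2,360. OOP to date $7,891.20. Plan pays $5,900 − $2,360 = $3,540.
Claim 3 ($13,340): deductible met; 40% of $13,340 = $5,336. Owner owes $5,336 (running OOP $13,227.20). Plan pays $13,340 − $5,336 = $8,004.
Claim 4 ($3,375): deductible met; 40% of $3,375 = $1,350. OOP would hit $14,577.20 > $14,000, so the cap limits the owner to $14,000 − $13,227.20 = $772.80. Insurer: $3,375 − $772.80 = $2,602.20.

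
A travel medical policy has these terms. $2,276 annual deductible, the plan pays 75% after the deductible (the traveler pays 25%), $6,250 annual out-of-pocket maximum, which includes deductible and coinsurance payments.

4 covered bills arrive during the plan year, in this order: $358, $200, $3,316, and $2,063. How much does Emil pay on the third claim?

$2,117.50

Claim 1 — $358: fully absorbed by the deductible. Traveler owes $358 (running OOP $358).
Claim 2 — $200: fully absorbed by the deductible. Cost to traveler: $200. OOP to date $558.
Claim 3 — $3,316: $1,718 finishes the deductible; $1,598 goes to coinsurance; 25% of $1,598 = $399.50. Traveler pays $2,117.50; OOP now $2,675.50.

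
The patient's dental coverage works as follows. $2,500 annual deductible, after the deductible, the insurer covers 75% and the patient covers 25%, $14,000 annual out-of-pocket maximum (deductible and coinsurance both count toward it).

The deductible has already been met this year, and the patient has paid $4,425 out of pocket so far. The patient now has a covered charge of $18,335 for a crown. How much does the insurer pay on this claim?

The deductible is already satisfied, so the full bill goes to coinsurance.
Patient's 25% share of $18,335 is $4,583.75.
Year-to-date out-of-pocket becomes $4,425 + $4,583.75 = $9,008.75, still under the $14,000 maximum, so no cap applies.
The plan picks up $18,335 − $4,583.75 = $13,751.25.

$13,751.25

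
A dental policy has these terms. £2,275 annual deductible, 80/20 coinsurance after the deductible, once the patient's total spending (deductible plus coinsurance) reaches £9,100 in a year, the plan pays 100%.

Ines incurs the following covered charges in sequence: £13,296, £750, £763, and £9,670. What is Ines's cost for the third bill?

Bill 1, £13,296: £2,275 finishes the deductible; £11,021 goes to coinsurance; patient's 20% is £2,204.20. Patient pays £4,479.20; OOP now £4,479.20.
Bill 2, £750: deductible already satisfied, so patient's share is 20% × £750 = £150. Patient owes £150 (running OOP £4,629.20).
Bill 3, £763: deductible already satisfied, so patient's share is 20% × £763 = £152.60. Patient pays £152.60; OOP now £4,781.80.

£152.60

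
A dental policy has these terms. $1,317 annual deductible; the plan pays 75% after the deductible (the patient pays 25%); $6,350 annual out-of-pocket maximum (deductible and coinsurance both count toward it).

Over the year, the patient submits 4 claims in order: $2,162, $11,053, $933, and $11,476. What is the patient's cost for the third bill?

$233.25

Bill 1, $2,162: $1,317 finishes the deductible; $845 goes to coinsurance; 25% of $845 = $211.25. Patient owes $1,528.25 (running OOP $1,528.25).
Bill 2, $11,053: deductible met; 25% of $11,053 = $2,763.25. Patient pays $2,763.25; OOP now $4,291.50.
Bill 3, $933: deductible already satisfied, so patient's share is 25% × $933 = $233.25. Cost to patient: $233.25. OOP to date $4,524.75.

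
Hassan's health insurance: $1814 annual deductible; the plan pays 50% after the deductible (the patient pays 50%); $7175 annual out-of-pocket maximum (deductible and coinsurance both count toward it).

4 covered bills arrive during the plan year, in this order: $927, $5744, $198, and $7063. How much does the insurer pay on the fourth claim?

Bill 1, $927: entire amount goes to the deductible. Patient owes $927 (running OOP $927). Insurer: $927 − $927 = $0.
Bill 2, $5744: $887 to deductible, leaving $4857; coinsurance $4857 × 50% = $2428.50. Patient owes $3315.50 (running OOP $4242.50). Plan pays $5744 − $3315.50 = $2428.50.
Bill 3, $198: deductible met; 50% of $198 = $99. Patient owes $99 (running OOP $4341.50). Plan pays $198 − $99 = $99.
Bill 4, $7063: deductible met; 50% of $7063 = $3531.50. Adding that to $4341.50 gives $7873, past the $7175 cap; patient pays only $7175 − $4341.50 = $2833.50. Insurer: $7063 − $2833.50 = $4229.50.

$4229.50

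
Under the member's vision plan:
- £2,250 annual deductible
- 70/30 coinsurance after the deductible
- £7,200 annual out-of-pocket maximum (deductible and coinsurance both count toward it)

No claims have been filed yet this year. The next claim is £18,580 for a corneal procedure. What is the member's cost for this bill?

Deductible not yet touched, so the first £2,250 of the bill goes to the deductible.
That leaves £18,580 − £2,250 = £16,330 for coinsurance.
30% of £16,330 = £4,899 falls to the member.
So the member owes £2,250 + £4,899 = £7,149 before any cap.
Cumulative spending £0 + £7,149 = £7,149 stays under the £7,200 maximum.

£7,149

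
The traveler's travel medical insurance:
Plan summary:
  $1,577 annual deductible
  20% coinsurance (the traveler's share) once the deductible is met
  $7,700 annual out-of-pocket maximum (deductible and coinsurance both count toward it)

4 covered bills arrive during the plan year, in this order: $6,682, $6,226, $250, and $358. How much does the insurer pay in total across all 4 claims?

Claim 1 — $6,682: deductible takes $1,577, $5,105 remains; coinsurance $5,105 × 20% = $1,021. Traveler owes $2,598 (running OOP $2,598). Insurer: $6,682 − $2,598 = $4,084.
Claim 2 — $6,226: deductible met; 20% of $6,226 = $1,245.20. Traveler pays $1,245.20; OOP now $3,843.20. Plan pays $6,226 − $1,245.20 = $4,980.80.
Claim 3 — $250: deductible already satisfied, so traveler's share is 20% × $250 = $50. Cost to traveler: $50. OOP to date $3,893.20. Plan pays $250 − $50 = $200.
Claim 4 — $358: deductible already satisfied, so traveler's share is 20% × $358 = $71.60. Cost to traveler: $71.60. OOP to date $3,964.80. Plan pays $358 − $71.60 = $286.40.
Insurer total = bills − traveler's total = $13,516 − $3,964.80 = $9,551.20.

$9,551.20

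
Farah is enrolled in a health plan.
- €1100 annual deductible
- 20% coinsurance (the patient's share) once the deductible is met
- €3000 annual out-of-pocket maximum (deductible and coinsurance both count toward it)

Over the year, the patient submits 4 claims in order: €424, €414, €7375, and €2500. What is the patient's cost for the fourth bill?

€477.40

Bill 1, €424: entire amount goes to the deductible. Patient pays €424; OOP now €424.
Bill 2, €414: entire amount goes to the deductible. Patient owes €414 (running OOP €838).
Bill 3, €7375: €262 finishes the deductible; €7113 goes to coinsurance; coinsurance €7113 × 20% = €1422.60. Patient owes €1684.60 (running OOP €2522.60).
Bill 4, €2500: deductible met; 20% of €2500 = €500. Adding that to €2522.60 gives €3022.60, past the €3000 cap; patient pays only €3000 − €2522.60 = €477.40.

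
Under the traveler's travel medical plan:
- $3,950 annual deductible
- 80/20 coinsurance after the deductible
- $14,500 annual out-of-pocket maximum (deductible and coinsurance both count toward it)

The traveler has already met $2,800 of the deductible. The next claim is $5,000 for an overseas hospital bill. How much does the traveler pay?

$1,920

$2,800 of the $3,950 deductible is already met, leaving $1,150.
The remaining $3,850 (= $5,000 − $1,150) moves to coinsurance.
Coinsurance: $3,850 × 20% = $770.
That puts the traveler's cost at $1,150 + $770 = $1,920 before any cap.
Year-to-date out-of-pocket becomes $2,800 + $1,920 = $4,720, still under the $14,500 maximum, so no cap applies.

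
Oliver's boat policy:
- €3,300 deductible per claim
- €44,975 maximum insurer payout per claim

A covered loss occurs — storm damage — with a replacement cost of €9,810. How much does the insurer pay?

After the deductible, €9,810 − €3,300 = €6,510 remains.
€6,510 ≤ €44,975, so the limit doesn't bind; insurer pays €6,510.

€6,510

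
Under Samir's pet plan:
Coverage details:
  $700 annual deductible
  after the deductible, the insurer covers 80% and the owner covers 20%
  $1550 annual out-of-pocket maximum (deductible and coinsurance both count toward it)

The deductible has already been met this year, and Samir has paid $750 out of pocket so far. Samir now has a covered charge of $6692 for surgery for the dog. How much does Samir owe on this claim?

The deductible is already satisfied, so the full bill goes to coinsurance.
20% of $6692 = $1338.40 falls to the owner.
That would bring total out-of-pocket to $2088.40, past the $1550 cap. The owner is capped at $1550 − $750 = $800 on this claim.

$800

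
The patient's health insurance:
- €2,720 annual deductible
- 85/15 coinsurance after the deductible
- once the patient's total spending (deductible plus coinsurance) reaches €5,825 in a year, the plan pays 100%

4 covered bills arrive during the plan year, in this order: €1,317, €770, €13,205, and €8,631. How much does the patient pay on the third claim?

€2,518.80

#1 (€1,317): all of it applies to the deductible. Cost to patient: €1,317. OOP to date €1,317.
#2 (€770): entire amount goes to the deductible. Cost to patient: €770. OOP to date €2,087.
#3 (€13,205): €633 finishes the deductible; €12,572 goes to coinsurance; patient's 15% is €1,885.80. Cost to patient: €2,518.80. OOP to date €4,605.80.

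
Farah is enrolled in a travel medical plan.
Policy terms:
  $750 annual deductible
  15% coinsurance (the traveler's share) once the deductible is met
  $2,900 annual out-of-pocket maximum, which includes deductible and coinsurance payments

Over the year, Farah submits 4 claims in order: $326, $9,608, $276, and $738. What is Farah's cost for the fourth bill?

$110.70

Claim 1 — $326: all of it applies to the deductible. Traveler pays $326; OOP now $326.
Claim 2 — $9,608: deductible takes $424, $9,184 remains; 15% of $9,184 = $1,377.60. Traveler pays $1,801.60; OOP now $2,127.60.
Claim 3 — $276: deductible already satisfied, so traveler's share is 15% × $276 = $41.40. Cost to traveler: $41.40. OOP to date $2,169.
Claim 4 — $738: deductible already satisfied, so traveler's share is 15% × $738 = $110.70. Traveler owes $110.70 (running OOP $2,279.70).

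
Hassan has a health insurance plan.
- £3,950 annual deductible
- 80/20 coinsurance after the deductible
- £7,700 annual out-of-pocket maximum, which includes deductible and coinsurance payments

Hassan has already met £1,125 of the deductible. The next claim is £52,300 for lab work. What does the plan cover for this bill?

Deductible still to meet: £3,950 − £1,125 = £2,825.
The remaining £49,475 (= £52,300 − £2,825) moves to coinsurance.
Patient's 20% share of £49,475 is £9,895.
Patient responsibility before any cap: £2,825 + £9,895 = £12,720.
Adding £12,720 to the £1,125 already spent would give £13,845, which exceeds the £7,700 cap; the patient pays just £7,700 − £1,125 = £6,575.
The insurer covers the remainder: £52,300 − £6,575 = £45,725.

£45,725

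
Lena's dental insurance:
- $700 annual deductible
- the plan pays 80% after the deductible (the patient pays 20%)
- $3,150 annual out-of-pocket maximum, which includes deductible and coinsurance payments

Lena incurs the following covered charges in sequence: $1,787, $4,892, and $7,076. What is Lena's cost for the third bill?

$1,254.20

Claim 1 ($1,787): $700 to deductible, leaving $1,087; patient's 20% is $217.40. Cost to patient: $917.40. OOP to date $917.40.
Claim 2 ($4,892): 20% coinsurance on $4,892 = $978.40. Patient pays $978.40; OOP now $1,895.80.
Claim 3 ($7,076): 20% coinsurance on $7,076 = $1,415.20. OOP would hit $3,311 > $3,150, so the cap limits the patient to $3,150 − $1,895.80 = $1,254.20.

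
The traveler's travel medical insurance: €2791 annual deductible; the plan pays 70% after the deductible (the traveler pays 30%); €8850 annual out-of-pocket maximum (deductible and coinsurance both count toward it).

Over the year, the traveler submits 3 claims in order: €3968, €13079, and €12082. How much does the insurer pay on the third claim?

Claim 1 (€3968): €2791 finishes the deductible; €1177 goes to coinsurance; coinsurance €1177 × 30% = €353.10. Traveler pays €3144.10; OOP now €3144.10. Insurer: €3968 − €3144.10 = €823.90.
Claim 2 (€13079): deductible already satisfied, so traveler's share is 30% × €13079 = €3923.70. Traveler pays €3923.70; OOP now €7067.80. Insurer: €13079 − €3923.70 = €9155.30.
Claim 3 (€12082): deductible already satisfied, so traveler's share is 30% × €12082 = €3624.60. Adding that to €7067.80 gives €10692.40, past the €8850 cap; traveler pays only €8850 − €7067.80 = €1782.20. Plan pays €12082 − €1782.20 = €10299.80.

€10299.80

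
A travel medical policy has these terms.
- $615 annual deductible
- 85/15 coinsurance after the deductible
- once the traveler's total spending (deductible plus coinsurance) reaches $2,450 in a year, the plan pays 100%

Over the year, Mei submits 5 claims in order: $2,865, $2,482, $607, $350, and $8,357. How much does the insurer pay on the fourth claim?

$297.50

Bill 1, $2,865: $615 to deductible, leaving $2,250; 15% of $2,250 = $337.50. Traveler pays $952.50; OOP now $952.50. Plan pays $2,865 − $952.50 = $1,912.50.
Bill 2, $2,482: deductible met; 15% of $2,482 = $372.30. Traveler owes $372.30 (running OOP $1,324.80). Insurer: $2,482 − $372.30 = $2,109.70.
Bill 3, $607: deductible already satisfied, so traveler's share is 15% × $607 = $91.05. Traveler pays $91.05; OOP now $1,415.85. Insurer: $607 − $91.05 = $515.95.
Bill 4, $350: deductible met; 15% of $350 = $52.50. Cost to traveler: $52.50. OOP to date $1,468.35. Insurer: $350 − $52.50 = $297.50.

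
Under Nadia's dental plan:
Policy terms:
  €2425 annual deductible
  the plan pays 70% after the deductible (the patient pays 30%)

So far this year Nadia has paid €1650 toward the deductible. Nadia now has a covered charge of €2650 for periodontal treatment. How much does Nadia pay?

Remaining deductible: €2425 − €1650 = €775.
The remaining €1875 (= €2650 − €775) moves to coinsurance.
30% of €1875 = €562.50 falls to the patient.
That puts the patient's cost at €775 + €562.50 = €1337.50.

€1337.50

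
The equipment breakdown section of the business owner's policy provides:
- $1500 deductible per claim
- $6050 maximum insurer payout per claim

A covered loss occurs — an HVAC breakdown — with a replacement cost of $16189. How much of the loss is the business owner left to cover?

$10139

After the deductible, $16189 − $1500 = $14689 remains.
Since $14689 > $6050, the payout is capped at $6050.
Business owner's share is the uncovered remainder: $16189 − $6050 = $10139.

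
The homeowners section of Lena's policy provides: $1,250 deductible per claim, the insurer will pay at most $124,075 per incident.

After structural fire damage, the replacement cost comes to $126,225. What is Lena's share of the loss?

Less the $1,250 deductible: $126,225 − $1,250 = $124,975.
$124,975 exceeds the $124,075 limit, so the insurer pays the limit: $124,075.
Homeowner's share is the uncovered remainder: $126,225 − $124,075 = $2,150.

$2,150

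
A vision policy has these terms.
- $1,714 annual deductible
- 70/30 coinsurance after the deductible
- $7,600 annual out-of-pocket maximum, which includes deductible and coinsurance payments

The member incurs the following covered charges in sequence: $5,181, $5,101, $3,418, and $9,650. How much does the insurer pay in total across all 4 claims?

#1 ($5,181): $1,714 finishes the deductible; $3,467 goes to coinsurance; coinsurance $3,467 × 30% = $1,040.10. Cost to member: $2,754.10. OOP to date $2,754.10. Plan pays $5,181 − $2,754.10 = $2,426.90.
#2 ($5,101): 30% coinsurance on $5,101 = $1,530.30. Member owes $1,530.30 (running OOP $4,284.40). Insurer: $5,101 − $1,530.30 = $3,570.70.
#3 ($3,418): deductible met; 30% of $3,418 = $1,025.40. Member owes $1,025.40 (running OOP $5,309.80). Insurer: $3,418 − $1,025.40 = $2,392.60.
#4 ($9,650): deductible met; 30% of $9,650 = $2,895. Adding that to $5,309.80 gives $8,204.80, past the $7,600 cap; member pays only $7,600 − $5,309.80 = $2,290.20. Insurer: $9,650 − $2,290.20 = $7,359.80.
Insurer total: $2,426.90 + $3,570.70 + $2,392.60 + $7,359.80 = $15,750.

$15,750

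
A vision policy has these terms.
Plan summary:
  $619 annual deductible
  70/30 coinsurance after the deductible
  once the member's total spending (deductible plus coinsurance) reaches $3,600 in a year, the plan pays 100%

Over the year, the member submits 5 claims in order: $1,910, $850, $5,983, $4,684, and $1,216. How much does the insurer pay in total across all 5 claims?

Bill 1, $1,910: $619 finishes the deductible; $1,291 goes to coinsurance; coinsurance $1,291 × 30% = $387.30. Cost to member: $1,006.30. OOP to date $1,006.30. Insurer: $1,910 − $1,006.30 = $903.70.
Bill 2, $850: deductible met; 30% of $850 = $255. Member pays $255; OOP now $1,261.30. Plan pays $850 − $255 = $595.
Bill 3, $5,983: 30% coinsurance on $5,983 = $1,794.90. Member pays $1,794.90; OOP now $3,056.20. Plan pays $5,983 − $1,794.90 = $4,188.10.
Bill 4, $4,684: deductible already satisfied, so member's share is 30% × $4,684 = $1,405.20. Adding that to $3,056.20 gives $4,461.40, past the $3,600 cap; member pays only $3,600 − $3,056.20 = $543.80. Insurer: $4,684 − $543.80 = $4,140.20.
Bill 5, $1,216: 30% coinsurance on $1,216 = $364.80. That would push OOP to $3,964.80, over the $3,600 cap, so member pays $3,600 − $3,600 = $0. Plan pays $1,216 − $0 = $1,216.
Insurer total = bills − member's total = $14,643 − $3,600 = $11,043.

$11,043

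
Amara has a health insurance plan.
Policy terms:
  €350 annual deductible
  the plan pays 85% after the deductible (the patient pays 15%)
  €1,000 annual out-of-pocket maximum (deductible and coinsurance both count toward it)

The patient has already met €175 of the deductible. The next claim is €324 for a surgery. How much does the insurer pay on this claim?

€175 of the €350 deductible is already met, leaving €175.
After the €175 deductible portion, €324 − €175 = €149 is subject to coinsurance.
Patient's 15% share of €149 is €22.35.
That puts the patient's cost at €175 + €22.35 = €197.35 before any cap.
Total out-of-pocket so far would be €175 + €197.35 = €372.35, below the €1,000 cap — no reduction.
The insurer covers the remainder: €324 − €197.35 = €126.65.

€126.65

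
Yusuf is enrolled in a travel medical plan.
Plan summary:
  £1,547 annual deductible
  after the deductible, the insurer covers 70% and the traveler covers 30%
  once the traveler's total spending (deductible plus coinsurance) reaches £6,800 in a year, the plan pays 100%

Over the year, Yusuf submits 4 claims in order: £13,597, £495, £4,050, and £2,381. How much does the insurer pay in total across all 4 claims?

Bill 1, £13,597: £1,547 finishes the deductible; £12,050 goes to coinsurance; coinsurance £12,050 × 30% = £3,615. Traveler owes £5,162 (running OOP £5,162). Insurer: £13,597 − £5,162 = £8,435.
Bill 2, £495: deductible already satisfied, so traveler's share is 30% × £495 = £148.50. Traveler pays £148.50; OOP now £5,310.50. Plan pays £495 − £148.50 = £346.50.
Bill 3, £4,050: deductible already satisfied, so traveler's share is 30% × £4,050 = £1,215. Cost to traveler: £1,215. OOP to date £6,525.50. Insurer: £4,050 − £1,215 = £2,835.
Bill 4, £2,381: deductible already satisfied, so traveler's share is 30% × £2,381 = £714.30. That would push OOP to £7,239.80, over the £6,800 cap, so traveler pays £6,800 − £6,525.50 = £274.50. Insurer: £2,381 − £274.50 = £2,106.50.
Insurer total = bills − traveler's total = £20,523 − £6,800 = £13,723.

£13,723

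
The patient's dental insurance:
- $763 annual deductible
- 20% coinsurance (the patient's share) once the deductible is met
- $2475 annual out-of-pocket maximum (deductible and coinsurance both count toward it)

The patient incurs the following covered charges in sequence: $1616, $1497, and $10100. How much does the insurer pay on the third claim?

Bill 1, $1616: $763 finishes the deductible; $853 goes to coinsurance; 20% of $853 = $170.60. Patient pays $933.60; OOP now $933.60. Plan pays $1616 − $933.60 = $682.40.
Bill 2, $1497: deductible met; 20% of $1497 = $299.40. Patient pays $299.40; OOP now $1233. Plan pays $1497 − $299.40 = $1197.60.
Bill 3, $10100: deductible already satisfied, so patient's share is 20% × $10100 = $2020. OOP would hit $3253 > $2475, so the cap limits the patient to $2475 − $1233 = $1242. Insurer: $10100 − $1242 = $8858.

$8858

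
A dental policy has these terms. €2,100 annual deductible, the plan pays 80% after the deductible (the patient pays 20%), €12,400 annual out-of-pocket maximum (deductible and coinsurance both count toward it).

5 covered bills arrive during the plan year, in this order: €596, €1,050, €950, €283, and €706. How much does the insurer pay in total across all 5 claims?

Claim 1 — €596: entire amount goes to the deductible. Patient pays €596; OOP now €596. Insurer: €596 − €596 = €0.
Claim 2 — €1,050: all of it applies to the deductible. Patient pays €1,050; OOP now €1,646. Insurer: €1,050 − €1,050 = €0.
Claim 3 — €950: €454 finishes the deductible; €496 goes to coinsurance; 20% of €496 = €99.20. Cost to patient: €553.20. OOP to date €2,199.20. Plan pays €950 − €553.20 = €396.80.
Claim 4 — €283: 20% coinsurance on €283 = €56.60. Patient owes €56.60 (running OOP €2,255.80). Insurer: €283 − €56.60 = €226.40.
Claim 5 — €706: deductible met; 20% of €706 = €141.20. Cost to patient: €141.20. OOP to date €2,397. Plan pays €706 − €141.20 = €564.80.
Insurer total = bills − patient's total = €3,585 − €2,397 = €1,188.

€1,188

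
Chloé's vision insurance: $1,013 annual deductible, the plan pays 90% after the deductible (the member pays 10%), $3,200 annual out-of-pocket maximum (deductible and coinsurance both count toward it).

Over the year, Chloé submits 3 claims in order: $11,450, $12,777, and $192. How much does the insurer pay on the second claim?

$11,633.70

Claim 1 — $11,450: deductible takes $1,013, $10,437 remains; coinsurance $10,437 × 10% = $1,043.70. Cost to member: $2,056.70. OOP to date $2,056.70. Insurer: $11,450 − $2,056.70 = $9,393.30.
Claim 2 — $12,777: deductible met; 10% of $12,777 = $1,277.70. OOP would hit $3,334.40 > $3,200, so the cap limits the member to $3,200 − $2,056.70 = $1,143.30. Plan pays $12,777 − $1,143.30 = $11,633.70.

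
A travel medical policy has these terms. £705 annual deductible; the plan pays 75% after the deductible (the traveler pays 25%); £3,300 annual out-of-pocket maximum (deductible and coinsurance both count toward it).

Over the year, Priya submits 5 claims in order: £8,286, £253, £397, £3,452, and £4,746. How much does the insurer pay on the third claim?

Claim 1 (£8,286): deductible takes £705, £7,581 remains; coinsurance £7,581 × 25% = £1,895.25. Traveler owes £2,600.25 (running OOP £2,600.25). Plan pays £8,286 − £2,600.25 = £5,685.75.
Claim 2 (£253): deductible met; 25% of £253 = £63.25. Traveler pays £63.25; OOP now £2,663.50. Insurer: £253 − £63.25 = £189.75.
Claim 3 (£397): deductible met; 25% of £397 = £99.25. Cost to traveler: £99.25. OOP to date £2,762.75. Plan pays £397 − £99.25 = £297.75.

£297.75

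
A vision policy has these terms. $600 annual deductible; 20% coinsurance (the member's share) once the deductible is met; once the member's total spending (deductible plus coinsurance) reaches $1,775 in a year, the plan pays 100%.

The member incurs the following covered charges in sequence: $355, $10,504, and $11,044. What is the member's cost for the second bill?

$1,420

#1 ($355): fully absorbed by the deductible. Member owes $355 (running OOP $355).
#2 ($10,504): $245 to deductible, leaving $10,259; coinsurance $10,259 × 20% = $2,051.80. Together that's $245 + $2,051.80 = $2,296.80. Adding that to $355 gives $2,651.80, past the $1,775 cap; member pays only $1,775 − $355 = $1,420.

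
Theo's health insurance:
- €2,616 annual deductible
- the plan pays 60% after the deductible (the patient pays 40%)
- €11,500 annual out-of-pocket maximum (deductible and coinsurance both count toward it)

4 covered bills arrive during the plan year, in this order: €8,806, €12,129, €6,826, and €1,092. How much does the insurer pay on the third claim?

Claim 1 (€8,806): €2,616 finishes the deductible; €6,190 goes to coinsurance; coinsurance €6,190 × 40% = €2,476. Cost to patient: €5,092. OOP to date €5,092. Insurer: €8,806 − €5,092 = €3,714.
Claim 2 (€12,129): 40% coinsurance on €12,129 = €4,851.60. Patient owes €4,851.60 (running OOP €9,943.60). Insurer: €12,129 − €4,851.60 = €7,277.40.
Claim 3 (€6,826): deductible met; 40% of €6,826 = €2,730.40. Adding that to €9,943.60 gives €12,674, past the €11,500 cap; patient pays only €11,500 − €9,943.60 = €1,556.40. Insurer: €6,826 − €1,556.40 = €5,269.60.

€5,269.60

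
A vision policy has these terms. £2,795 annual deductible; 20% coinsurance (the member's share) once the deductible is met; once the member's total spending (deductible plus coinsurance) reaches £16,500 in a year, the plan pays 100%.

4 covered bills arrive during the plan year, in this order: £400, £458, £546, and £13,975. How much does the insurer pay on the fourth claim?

£10,067.20

Claim 1 (£400): all of it applies to the deductible. Cost to member: £400. OOP to date £400. Plan pays £400 − £400 = £0.
Claim 2 (£458): all of it applies to the deductible. Cost to member: £458. OOP to date £858. Plan pays £458 − £458 = £0.
Claim 3 (£546): entire amount goes to the deductible. Member owes £546 (running OOP £1,404). Insurer: £546 − £546 = £0.
Claim 4 (£13,975): £1,391 to deductible, leaving £12,584; member's 20% is £2,516.80. Member pays £3,907.80; OOP now £5,311.80. Insurer: £13,975 − £3,907.80 = £10,067.20.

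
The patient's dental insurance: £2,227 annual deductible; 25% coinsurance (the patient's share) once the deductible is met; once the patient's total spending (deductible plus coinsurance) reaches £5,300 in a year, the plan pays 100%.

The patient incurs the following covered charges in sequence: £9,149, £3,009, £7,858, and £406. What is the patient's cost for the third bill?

Claim 1 (£9,149): £2,227 finishes the deductible; £6,922 goes to coinsurance; coinsurance £6,922 × 25% = £1,730.50. Patient pays £3,957.50; OOP now £3,957.50.
Claim 2 (£3,009): 25% coinsurance on £3,009 = £752.25. Cost to patient: £752.25. OOP to date £4,709.75.
Claim 3 (£7,858): 25% coinsurance on £7,858 = £1,964.50. OOP would hit £6,674.25 > £5,300, so the cap limits the patient to £5,300 − £4,709.75 = £590.25.

£590.25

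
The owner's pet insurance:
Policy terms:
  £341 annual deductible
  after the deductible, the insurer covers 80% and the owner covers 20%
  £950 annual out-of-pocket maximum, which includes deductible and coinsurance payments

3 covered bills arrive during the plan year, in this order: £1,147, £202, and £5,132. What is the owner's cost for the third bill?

£407.40

Bill 1, £1,147: deductible takes £341, £806 remains; 20% of £806 = £161.20. Owner pays £502.20; OOP now £502.20.
Bill 2, £202: deductible already satisfied, so owner's share is 20% × £202 = £40.40. Owner pays £40.40; OOP now £542.60.
Bill 3, £5,132: deductible already satisfied, so owner's share is 20% × £5,132 = £1,026.40. Adding that to £542.60 gives £1,569, past the £950 cap; owner pays only £950 − £542.60 = £407.40.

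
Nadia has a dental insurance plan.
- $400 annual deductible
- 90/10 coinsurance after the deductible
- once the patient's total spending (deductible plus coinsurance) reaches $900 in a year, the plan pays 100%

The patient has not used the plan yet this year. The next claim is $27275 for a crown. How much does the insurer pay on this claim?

$26375

The full $400 deductible is still open; $400 of this bill applies to it.
The remaining $26875 (= $27275 − $400) moves to coinsurance.
10% of $26875 = $2687.50 falls to the patient.
Patient responsibility before any cap: $400 + $2687.50 = $3087.50.
That would bring total out-of-pocket to $3087.50, past the $900 cap. The patient is capped at $900 − $0 = $900 on this claim.
The plan picks up $27275 − $900 = $26375.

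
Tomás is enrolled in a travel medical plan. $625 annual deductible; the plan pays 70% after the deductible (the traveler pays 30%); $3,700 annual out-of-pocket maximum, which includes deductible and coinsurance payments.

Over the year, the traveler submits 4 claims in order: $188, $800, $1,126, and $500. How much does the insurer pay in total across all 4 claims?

$1,392.30

Claim 1 — $188: all of it applies to the deductible. Traveler owes $188 (running OOP $188). Plan pays $188 − $188 = $0.
Claim 2 — $800: $437 finishes the deductible; $363 goes to coinsurance; coinsurance $363 × 30% = $108.90. Traveler pays $545.90; OOP now $733.90. Plan pays $800 − $545.90 = $254.10.
Claim 3 — $1,126: deductible already satisfied, so traveler's share is 30% × $1,126 = $337.80. Traveler owes $337.80 (running OOP $1,071.70). Plan pays $1,126 − $337.80 = $788.20.
Claim 4 — $500: deductible already satisfied, so traveler's share is 30% × $500 = $150. Traveler pays $150; OOP now $1,221.70. Plan pays $500 − $150 = $350.
Insurer total = bills − traveler's total = $2,614 − $1,221.70 = $1,392.30.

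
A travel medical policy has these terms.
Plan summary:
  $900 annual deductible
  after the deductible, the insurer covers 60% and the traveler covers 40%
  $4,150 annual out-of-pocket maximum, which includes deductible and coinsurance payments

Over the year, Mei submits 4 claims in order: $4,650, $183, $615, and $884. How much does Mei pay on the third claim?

#1 ($4,650): deductible takes $900, $3,750 remains; traveler's 40% is $1,500. Cost to traveler: $2,400. OOP to date $2,400.
#2 ($183): deductible already satisfied, so traveler's share is 40% × $183 = $73.20. Cost to traveler: $73.20. OOP to date $2,473.20.
#3 ($615): 40% coinsurance on $615 = $246. Traveler pays $246; OOP now $2,719.20.

$246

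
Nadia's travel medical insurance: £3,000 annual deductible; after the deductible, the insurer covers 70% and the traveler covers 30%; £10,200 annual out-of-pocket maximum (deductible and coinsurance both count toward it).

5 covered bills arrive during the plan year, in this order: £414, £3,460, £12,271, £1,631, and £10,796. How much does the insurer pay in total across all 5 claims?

£18,372

Claim 1 (£414): fully absorbed by the deductible. Traveler owes £414 (running OOP £414). Insurer: £414 − £414 = £0.
Claim 2 (£3,460): deductible takes £2,586, £874 remains; 30% of £874 = £262.20. Traveler pays £2,848.20; OOP now £3,262.20. Insurer: £3,460 − £2,848.20 = £611.80.
Claim 3 (£12,271): deductible already satisfied, so traveler's share is 30% × £12,271 = £3,681.30. Traveler owes £3,681.30 (running OOP £6,943.50). Insurer: £12,271 − £3,681.30 = £8,589.70.
Claim 4 (£1,631): 30% coinsurance on £1,631 = £489.30. Cost to traveler: £489.30. OOP to date £7,432.80. Insurer: £1,631 − £489.30 = £1,141.70.
Claim 5 (£10,796): deductible met; 30% of £10,796 = £3,238.80. OOP would hit £10,671.60 > £10,200, so the cap limits the traveler to £10,200 − £7,432.80 = £2,767.20. Insurer: £10,796 − £2,767.20 = £8,028.80.
Insurer total = bills − traveler's total = £28,572 − £10,200 = £18,372.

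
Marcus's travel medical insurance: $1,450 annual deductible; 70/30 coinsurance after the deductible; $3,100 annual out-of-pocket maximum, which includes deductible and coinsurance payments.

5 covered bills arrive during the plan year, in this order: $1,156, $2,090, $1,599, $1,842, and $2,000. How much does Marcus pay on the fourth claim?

$552.60

Claim 1 — $1,156: entire amount goes to the deductible. Cost to traveler: $1,156. OOP to date $1,156.
Claim 2 — $2,090: $294 to deductible, leaving $1,796; 30% of $1,796 = $538.80. Traveler pays $832.80; OOP now $1,988.80.
Claim 3 — $1,599: deductible met; 30% of $1,599 = $479.70. Traveler owes $479.70 (running OOP $2,468.50).
Claim 4 — $1,842: deductible met; 30% of $1,842 = $552.60. Traveler pays $552.60; OOP now $3,021.10.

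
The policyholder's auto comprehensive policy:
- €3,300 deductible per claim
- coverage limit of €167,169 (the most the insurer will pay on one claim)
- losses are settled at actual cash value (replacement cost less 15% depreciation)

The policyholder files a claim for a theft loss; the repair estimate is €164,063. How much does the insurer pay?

€136,153.55

At 15% depreciation, ACV = €164,063 − €24,609.45 = €139,453.55.
Subtract the deductible: €139,453.55 − €3,300 = €136,153.55.
That's under the €167,169 cap, so the insurer reimburses the full €136,153.55.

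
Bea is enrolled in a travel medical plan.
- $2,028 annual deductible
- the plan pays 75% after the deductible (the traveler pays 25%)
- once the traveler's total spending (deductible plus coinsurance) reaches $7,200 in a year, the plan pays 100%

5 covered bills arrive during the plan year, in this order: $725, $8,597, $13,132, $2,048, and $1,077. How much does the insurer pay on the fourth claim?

$1,982.50

Claim 1 — $725: entire amount goes to the deductible. Cost to traveler: $725. OOP to date $725. Plan pays $725 − $725 = $0.
Claim 2 — $8,597: $1,303 to deductible, leaving $7,294; coinsurance $7,294 × 25% = $1,823.50. Traveler pays $3,126.50; OOP now $3,851.50. Insurer: $8,597 − $3,126.50 = $5,470.50.
Claim 3 — $13,132: deductible met; 25% of $13,132 = $3,283. Traveler owes $3,283 (running OOP $7,134.50). Plan pays $13,132 − $3,283 = $9,849.
Claim 4 — $2,048: deductible already satisfied, so traveler's share is 25% × $2,048 = $512. OOP would hit $7,646.50 > $7,200, so the cap limits the traveler to $7,200 − $7,134.50 = $65.50. Plan pays $2,048 − $65.50 = $1,982.50.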